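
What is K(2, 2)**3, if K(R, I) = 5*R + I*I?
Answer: 2744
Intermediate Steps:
K(R, I) = I**2 + 5*R (K(R, I) = 5*R + I**2 = I**2 + 5*R)
K(2, 2)**3 = (2**2 + 5*2)**3 = (4 + 10)**3 = 14**3 = 2744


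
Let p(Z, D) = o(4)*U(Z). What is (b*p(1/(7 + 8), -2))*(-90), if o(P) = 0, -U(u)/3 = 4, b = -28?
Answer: 0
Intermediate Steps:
U(u) = -12 (U(u) = -3*4 = -12)
p(Z, D) = 0 (p(Z, D) = 0*(-12) = 0)
(b*p(1/(7 + 8), -2))*(-90) = -28*0*(-90) = 0*(-90) = 0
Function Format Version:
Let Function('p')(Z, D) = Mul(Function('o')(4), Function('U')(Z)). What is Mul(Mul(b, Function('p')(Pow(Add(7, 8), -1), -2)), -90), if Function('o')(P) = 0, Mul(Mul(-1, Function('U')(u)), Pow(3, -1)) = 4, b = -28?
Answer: 0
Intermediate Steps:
Function('U')(u) = -12 (Function('U')(u) = Mul(-3, 4) = -12)
Function('p')(Z, D) = 0 (Function('p')(Z, D) = Mul(0, -12) = 0)
Mul(Mul(b, Function('p')(Pow(Add(7, 8), -1), -2)), -90) = Mul(Mul(-28, 0), -90) = Mul(0, -90) = 0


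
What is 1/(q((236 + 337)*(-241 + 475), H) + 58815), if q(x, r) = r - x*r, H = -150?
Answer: 1/20170965 ≈ 4.9576e-8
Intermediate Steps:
q(x, r) = r - r*x
1/(q((236 + 337)*(-241 + 475), H) + 58815) = 1/(-150*(1 - (236 + 337)*(-241 + 475)) + 58815) = 1/(-150*(1 - 573*234) + 58815) = 1/(-150*(1 - 1*134082) + 58815) = 1/(-150*(1 - 134082) + 58815) = 1/(-150*(-134081) + 58815) = 1/(20112150 + 58815) = 1/20170965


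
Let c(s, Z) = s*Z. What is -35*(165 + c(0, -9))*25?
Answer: -144375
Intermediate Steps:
c(s, Z) = Z*s
-35*(165 + c(0, -9))*25 = -35*(165 - 9*0)*25 = -35*(165 + 0)*25 = -35*165*25 = -5775*25 = -144375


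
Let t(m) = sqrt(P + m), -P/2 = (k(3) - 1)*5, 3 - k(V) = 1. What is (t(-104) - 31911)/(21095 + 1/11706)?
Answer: -373550166/246938071 + 11706*I*sqrt(114)/246938071 ≈ -1.5127 + 0.00050614*I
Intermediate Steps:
k(V) = 2 (k(V) = 3 - 1*1 = 3 - 1 = 2)
P = -10 (P = -2*(2 - 1)*5 = -2*5 = -10)
t(m) = sqrt(-10 + m)
(t(-104) - 31911)/(21095 + 1/11706) = (sqrt(-10 - 104) - 31911)/(21095 + 1/11706) = (sqrt(-114) - 31911)/(21095 + 1/11706) = (I*sqrt(114) - 31911)/(246938071/11706) = (-31911 + I*sqrt(114))*(11706/246938071) = -373550166/246938071 + 11706*I*sqrt(114)/246938071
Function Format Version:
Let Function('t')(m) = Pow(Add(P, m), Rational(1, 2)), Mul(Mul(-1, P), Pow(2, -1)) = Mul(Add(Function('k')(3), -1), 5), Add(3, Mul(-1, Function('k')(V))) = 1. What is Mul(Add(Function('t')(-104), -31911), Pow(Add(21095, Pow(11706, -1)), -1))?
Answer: Add(Rational(-373550166, 246938071), Mul(Rational(11706, 246938071), I, Pow(114, Rational(1, 2)))) ≈ Add(-1.5127, Mul(0.00050614, I))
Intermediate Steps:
Function('k')(V) = 2 (Function('k')(V) = Add(3, Mul(-1, 1)) = Add(3, -1) = 2)
P = -10 (P = Mul(-2, Mul(Add(2, -1), 5)) = Mul(-2, Mul(1, 5)) = Mul(-2, 5) = -10)
Function('t')(m) = Pow(Add(-10, m), Rational(1, 2))
Mul(Add(Function('t')(-104), -31911), Pow(Add(21095, Pow(11706, -1)), -1)) = Mul(Add(Pow(Add(-10, -104), Rational(1, 2)), -31911), Pow(Add(21095, Pow(11706, -1)), -1)) = Mul(Add(Pow(-114, Rational(1, 2)), -31911), Pow(Add(21095, Rational(1, 11706)), -1)) = Mul(Add(Mul(I, Pow(114, Rational(1, 2))), -31911), Pow(Rational(246938071, 11706), -1)) = Mul(Add(-31911, Mul(I, Pow(114, Rational(1, 2)))), Rational(11706, 246938071)) = Add(Rational(-373550166, 246938071), Mul(Rational(11706, 246938071), I, Pow(114, Rational(1, 2))))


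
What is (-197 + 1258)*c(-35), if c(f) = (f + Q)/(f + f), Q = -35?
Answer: 1061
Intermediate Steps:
c(f) = (-35 + f)/(2*f) (c(f) = (f - 35)/(f + f) = (-35 + f)/((2*f)) = (-35 + f)*(1/(2*f)) = (-35 + f)/(2*f))
(-197 + 1258)*c(-35) = (-197 + 1258)*((1/2)*(-35 - 35)/(-35)) = 1061*((1/2)*(-1/35)*(-70)) = 1061*1 = 1061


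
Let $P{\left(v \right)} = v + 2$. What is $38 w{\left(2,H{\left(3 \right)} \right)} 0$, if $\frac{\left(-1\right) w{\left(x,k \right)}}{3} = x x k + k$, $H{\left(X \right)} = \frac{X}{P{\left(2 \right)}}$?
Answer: $0$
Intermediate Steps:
$P{\left(v \right)} = 2 + v$
$H{\left(X \right)} = \frac{X}{4}$ ($H{\left(X \right)} = \frac{X}{2 + 2} = \frac{X}{4}$)
$w{\left(x,k \right)} = - 3 k - 3 k x^{2}$ ($w{\left(x,k \right)} = - 3 \left(x x k + k\right) = - 3 \left(x^{2} k + k\right) = - 3 \left(k x^{2} + k\right) = - 3 \left(k + k x^{2}\right) = - 3 k - 3 k x^{2}$)
$38 w{\left(2,H{\left(3 \right)} \right)} 0 = 38 \left(- 3 \cdot \frac{1}{4} \cdot 3 \left(1 + 2^{2}\right)\right) 0 = 38 \left(\left(-3\right) \frac{3}{4} \left(1 + 4\right)\right) 0 = 38 \left(\left(-3\right) \frac{3}{4} \cdot 5\right) 0 = 38 \left(- \frac{45}{4}\right) 0 = \left(- \frac{855}{2}\right) 0 = 0$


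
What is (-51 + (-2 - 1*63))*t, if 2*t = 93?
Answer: -5394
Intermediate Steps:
t = 93/2 (t = (1/2)*93 = 93/2 ≈ 46.500)
(-51 + (-2 - 1*63))*t = (-51 + (-2 - 1*63))*(93/2) = (-51 + (-2 - 63))*(93/2) = (-51 - 65)*(93/2) = -116*93/2 = -5394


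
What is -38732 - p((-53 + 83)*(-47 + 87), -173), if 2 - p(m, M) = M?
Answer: -38907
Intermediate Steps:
p(m, M) = 2 - M
-38732 - p((-53 + 83)*(-47 + 87), -173) = -38732 - (2 - 1*(-173)) = -38732 - (2 + 173) = -38732 - 1*175 = -38732 - 175 = -38907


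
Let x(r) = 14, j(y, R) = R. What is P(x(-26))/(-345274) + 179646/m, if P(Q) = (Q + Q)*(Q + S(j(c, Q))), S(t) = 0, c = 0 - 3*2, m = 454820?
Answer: 15462200891/39259380170 ≈ 0.39385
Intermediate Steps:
c = -6 (c = 0 - 6 = -6)
P(Q) = 2*Q**2 (P(Q) = (Q + Q)*(Q + 0) = (2*Q)*Q = 2*Q**2)
P(x(-26))/(-345274) + 179646/m = (2*14**2)/(-345274) + 179646/454820 = (2*196)*(-1/345274) + 179646*(1/454820) = 392*(-1/345274) + 89823/227410 = -196/172637 + 89823/227410 = 15462200891/39259380170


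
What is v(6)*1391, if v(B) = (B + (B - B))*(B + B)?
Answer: 100152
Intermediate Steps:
v(B) = 2*B**2 (v(B) = (B + 0)*(2*B) = B*(2*B) = 2*B**2)
v(6)*1391 = (2*6**2)*1391 = (2*36)*1391 = 72*1391 = 100152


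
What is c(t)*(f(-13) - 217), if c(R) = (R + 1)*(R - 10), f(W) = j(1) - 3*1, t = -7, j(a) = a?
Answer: -22338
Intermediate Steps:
f(W) = -2 (f(W) = 1 - 3*1 = 1 - 3 = -2)
c(R) = (1 + R)*(-10 + R)
c(t)*(f(-13) - 217) = (-10 + (-7)**2 - 9*(-7))*(-2 - 217) = (-10 + 49 + 63)*(-219) = 102*(-219) = -22338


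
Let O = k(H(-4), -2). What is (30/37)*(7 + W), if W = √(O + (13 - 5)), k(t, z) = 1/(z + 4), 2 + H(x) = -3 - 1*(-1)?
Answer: 210/37 + 15*√34/37 ≈ 8.0396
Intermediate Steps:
H(x) = -4 (H(x) = -2 + (-3 - 1*(-1)) = -2 + (-3 + 1) = -2 - 2 = -4)
k(t, z) = 1/(4 + z)
O = ½ (O = 1/(4 - 2) = 1/2 = ½ ≈ 0.50000)
W = √34/2 (W = √(½ + (13 - 5)) = √(½ + 8) = √(17/2) = √34/2 ≈ 2.9155)
(30/37)*(7 + W) = (30/37)*(7 + √34/2) = (30*(1/37))*(7 + √34/2) = 30*(7 + √34/2)/37 = 210/37 + 15*√34/37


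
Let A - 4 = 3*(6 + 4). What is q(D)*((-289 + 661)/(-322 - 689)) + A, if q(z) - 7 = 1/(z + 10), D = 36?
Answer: 243508/7751 ≈ 31.416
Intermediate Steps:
q(z) = 7 + 1/(10 + z) (q(z) = 7 + 1/(z + 10) = 7 + 1/(10 + z))
A = 34 (A = 4 + 3*(6 + 4) = 4 + 3*10 = 4 + 30 = 34)
q(D)*((-289 + 661)/(-322 - 689)) + A = ((71 + 7*36)/(10 + 36))*((-289 + 661)/(-322 - 689)) + 34 = ((71 + 252)/46)*(372/(-1011)) + 34 = ((1/46)*323)*(372*(-1/1011)) + 34 = (323/46)*(-124/337) + 34 = -20026/7751 + 34 = 243508/7751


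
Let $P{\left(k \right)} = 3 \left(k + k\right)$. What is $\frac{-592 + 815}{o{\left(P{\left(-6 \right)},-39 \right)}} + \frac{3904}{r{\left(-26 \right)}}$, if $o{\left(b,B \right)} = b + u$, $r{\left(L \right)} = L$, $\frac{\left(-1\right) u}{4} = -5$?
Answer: $- \frac{34131}{208} \approx -164.09$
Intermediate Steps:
$u = 20$ ($u = \left(-4\right) \left(-5\right) = 20$)
$P{\left(k \right)} = 6 k$ ($P{\left(k \right)} = 3 \cdot 2 k = 6 k$)
$o{\left(b,B \right)} = 20 + b$ ($o{\left(b,B \right)} = b + 20 = 20 + b$)
$\frac{-592 + 815}{o{\left(P{\left(-6 \right)},-39 \right)}} + \frac{3904}{r{\left(-26 \right)}} = \frac{-592 + 815}{20 + 6 \left(-6\right)} + \frac{3904}{-26} = \frac{223}{20 - 36} + 3904 \left(- \frac{1}{26}\right) = \frac{223}{-16} - \frac{1952}{13} = 223 \left(- \frac{1}{16}\right) - \frac{1952}{13} = - \frac{223}{16} - \frac{1952}{13} = - \frac{34131}{208}$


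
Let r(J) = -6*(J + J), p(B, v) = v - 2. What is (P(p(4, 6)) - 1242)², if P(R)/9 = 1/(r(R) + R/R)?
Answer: 3408574689/2209 ≈ 1.5430e+6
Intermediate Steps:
p(B, v) = -2 + v
r(J) = -12*J
P(R) = 9/(1 - 12*R) (P(R) = 9/(-12*R + R/R) = 9/(-12*R + 1) = 9/(1 - 12*R))
(P(p(4, 6)) - 1242)² = (-9/(-1 + 12*(-2 + 6)) - 1242)² = (-9/(-1 + 12*4) - 1242)² = (-9/(-1 + 48) - 1242)² = (-9/47 - 1242)² = (-58383/47)² = 3408574689/2209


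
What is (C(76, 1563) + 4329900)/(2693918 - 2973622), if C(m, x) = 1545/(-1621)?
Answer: -7018766355/453400184 ≈ -15.480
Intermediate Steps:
C(m, x) = -1545/1621 (C(m, x) = 1545*(-1/1621) = -1545/1621)
(C(76, 1563) + 4329900)/(2693918 - 2973622) = (-1545/1621 + 4329900)/(2693918 - 2973622) = (7018766355/1621)/(-279704) = (7018766355/1621)*(-1/279704) = -7018766355/453400184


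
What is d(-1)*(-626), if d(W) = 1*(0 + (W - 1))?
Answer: 1252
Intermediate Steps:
d(W) = -1 + W (d(W) = 1*(0 + (-1 + W)) = 1*(-1 + W) = -1 + W)
d(-1)*(-626) = (-1 - 1)*(-626) = -2*(-626) = 1252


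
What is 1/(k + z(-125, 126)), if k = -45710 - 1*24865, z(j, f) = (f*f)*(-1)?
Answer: -1/86451 ≈ -1.1567e-5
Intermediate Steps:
z(j, f) = -f² (z(j, f) = f²*(-1) = -f²)
k = -70575 (k = -45710 - 24865 = -70575)
1/(k + z(-125, 126)) = 1/(-70575 - 1*126²) = 1/(-70575 - 1*15876) = 1/(-70575 - 15876) = 1/(-86451) = -1/86451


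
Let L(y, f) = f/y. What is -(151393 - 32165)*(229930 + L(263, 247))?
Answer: -7209936181836/263 ≈ -2.7414e+10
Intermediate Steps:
-(151393 - 32165)*(229930 + L(263, 247)) = -(151393 - 32165)*(229930 + 247/263) = -119228*(229930 + 247*(1/263)) = -119228*(229930 + 247/263) = -119228*60471837/263 = -1*7209936181836/263 = -7209936181836/263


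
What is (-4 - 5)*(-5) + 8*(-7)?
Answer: -11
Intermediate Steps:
(-4 - 5)*(-5) + 8*(-7) = -9*(-5) - 56 = 45 - 56 = -11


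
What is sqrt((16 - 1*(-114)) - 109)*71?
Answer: 71*sqrt(21) ≈ 325.36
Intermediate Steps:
sqrt((16 - 1*(-114)) - 109)*71 = sqrt((16 + 114) - 109)*71 = sqrt(130 - 109)*71 = sqrt(21)*71 = 71*sqrt(21)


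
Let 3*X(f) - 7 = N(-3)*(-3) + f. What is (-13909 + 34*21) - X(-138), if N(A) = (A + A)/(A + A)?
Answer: -39451/3 ≈ -13150.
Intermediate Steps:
N(A) = 1 (N(A) = (2*A)/((2*A)) = (2*A)*(1/(2*A)) = 1)
X(f) = 4/3 + f/3 (X(f) = 7/3 + (1*(-3) + f)/3 = 7/3 + (-3 + f)/3 = 7/3 + (-1 + f/3) = 4/3 + f/3)
(-13909 + 34*21) - X(-138) = (-13909 + 34*21) - (4/3 + (1/3)*(-138)) = (-13909 + 714) - (4/3 - 46) = -13195 - 1*(-134/3) = -13195 + 134/3 = -39451/3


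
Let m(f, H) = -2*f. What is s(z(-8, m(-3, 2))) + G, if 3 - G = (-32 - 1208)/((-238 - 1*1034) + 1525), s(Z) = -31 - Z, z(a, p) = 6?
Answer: -7362/253 ≈ -29.099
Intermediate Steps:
G = 1999/253 (G = 3 - (-32 - 1208)/((-238 - 1*1034) + 1525) = 3 - (-1240)/((-238 - 1034) + 1525) = 3 - (-1240)/(-1272 + 1525) = 3 - (-1240)/253 = 3 - 1*(-1240/253) = 3 + 1240/253 = 1999/253 ≈ 7.9012)
s(z(-8, m(-3, 2))) + G = (-31 - 1*6) + 1999/253 = (-31 - 6) + 1999/253 = -37 + 1999/253 = -7362/253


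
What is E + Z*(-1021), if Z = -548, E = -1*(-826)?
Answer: 560334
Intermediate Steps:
E = 826
E + Z*(-1021) = 826 - 548*(-1021) = 826 + 559508 = 560334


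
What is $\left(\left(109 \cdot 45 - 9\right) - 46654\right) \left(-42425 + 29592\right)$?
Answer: $535880414$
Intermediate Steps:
$\left(\left(109 \cdot 45 - 9\right) - 46654\right) \left(-42425 + 29592\right) = \left(\left(4905 - 9\right) - 46654\right) \left(-12833\right) = \left(4896 - 46654\right) \left(-12833\right) = \left(-41758\right) \left(-12833\right) = 535880414$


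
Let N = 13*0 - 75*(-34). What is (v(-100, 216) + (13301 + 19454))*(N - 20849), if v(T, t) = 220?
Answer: -603409525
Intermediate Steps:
N = 2550 (N = 0 + 2550 = 2550)
(v(-100, 216) + (13301 + 19454))*(N - 20849) = (220 + (13301 + 19454))*(2550 - 20849) = (220 + 32755)*(-18299) = 32975*(-18299) = -603409525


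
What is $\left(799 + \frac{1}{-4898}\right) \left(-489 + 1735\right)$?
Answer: $\frac{2438111123}{2449} \approx 9.9555 \cdot 10^{5}$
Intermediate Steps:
$\left(799 + \frac{1}{-4898}\right) \left(-489 + 1735\right) = \left(799 - \frac{1}{4898}\right) 1246 = \frac{3913501}{4898} \cdot 1246 = \frac{2438111123}{2449}$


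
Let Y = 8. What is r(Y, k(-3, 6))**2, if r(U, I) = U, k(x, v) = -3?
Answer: 64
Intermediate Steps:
r(Y, k(-3, 6))**2 = 8**2 = 64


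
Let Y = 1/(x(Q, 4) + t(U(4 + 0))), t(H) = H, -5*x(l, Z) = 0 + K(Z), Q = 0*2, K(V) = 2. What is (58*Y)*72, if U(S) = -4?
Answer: -10440/11 ≈ -949.09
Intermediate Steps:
Q = 0
x(l, Z) = -⅖ (x(l, Z) = -(0 + 2)/5 = -⅕*2 = -⅖)
Y = -5/22 (Y = 1/(-⅖ - 4) = 1/(-22/5) = -5/22 ≈ -0.22727)
(58*Y)*72 = (58*(-5/22))*72 = -145/11*72 = -10440/11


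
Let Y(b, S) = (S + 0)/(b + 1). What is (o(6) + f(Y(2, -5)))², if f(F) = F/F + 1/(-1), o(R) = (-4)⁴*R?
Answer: 2359296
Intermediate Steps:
Y(b, S) = S/(1 + b)
o(R) = 256*R
f(F) = 0 (f(F) = 1 + 1*(-1) = 1 - 1 = 0)
(o(6) + f(Y(2, -5)))² = (256*6 + 0)² = (1536 + 0)² = 1536² = 2359296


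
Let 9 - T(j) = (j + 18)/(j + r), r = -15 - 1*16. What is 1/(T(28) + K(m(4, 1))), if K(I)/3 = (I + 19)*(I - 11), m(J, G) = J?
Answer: -3/1376 ≈ -0.0021802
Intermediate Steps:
r = -31 (r = -15 - 16 = -31)
T(j) = 9 - (18 + j)/(-31 + j) (T(j) = 9 - (j + 18)/(j - 31) = 9 - (18 + j)/(-31 + j))
K(I) = 3*(-11 + I)*(19 + I) (K(I) = 3*((I + 19)*(I - 11)) = 3*((19 + I)*(-11 + I)) = 3*((-11 + I)*(19 + I)) = 3*(-11 + I)*(19 + I))
1/(T(28) + K(m(4, 1))) = 1/((-297 + 8*28)/(-31 + 28) + (-627 + 3*4² + 24*4)) = 1/((-297 + 224)/(-3) + (-627 + 3*16 + 96)) = 1/(-⅓*(-73) + (-627 + 48 + 96)) = 1/(73/3 - 483) = 1/(-1376/3) = -3/1376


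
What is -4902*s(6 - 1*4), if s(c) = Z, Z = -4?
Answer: 19608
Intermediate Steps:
s(c) = -4
-4902*s(6 - 1*4) = -4902*(-4) = 19608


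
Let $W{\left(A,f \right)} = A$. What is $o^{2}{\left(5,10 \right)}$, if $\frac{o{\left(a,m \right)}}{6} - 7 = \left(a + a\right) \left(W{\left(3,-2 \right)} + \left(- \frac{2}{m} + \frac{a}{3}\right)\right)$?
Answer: $96100$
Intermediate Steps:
$o{\left(a,m \right)} = 42 + 12 a \left(3 - \frac{2}{m} + \frac{a}{3}\right)$ ($o{\left(a,m \right)} = 42 + 6 \left(a + a\right) \left(3 + \left(- \frac{2}{m} + \frac{a}{3}\right)\right) = 42 + 6 \cdot 2 a \left(3 + \left(- \frac{2}{m} + a \frac{1}{3}\right)\right) = 42 + 6 \cdot 2 a \left(3 + \left(- \frac{2}{m} + \frac{a}{3}\right)\right) = 42 + 6 \cdot 2 a \left(3 - \frac{2}{m} + \frac{a}{3}\right) = 42 + 12 a \left(3 - \frac{2}{m} + \frac{a}{3}\right)$)
$o^{2}{\left(5,10 \right)} = \left(42 + 4 \cdot 5^{2} + 36 \cdot 5 - \frac{120}{10}\right)^{2} = \left(42 + 4 \cdot 25 + 180 - 120 \cdot \frac{1}{10}\right)^{2} = \left(42 + 100 + 180 - 12\right)^{2} = 310^{2} = 96100$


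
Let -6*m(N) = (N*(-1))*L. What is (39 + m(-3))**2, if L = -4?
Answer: 1681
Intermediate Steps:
m(N) = -2*N/3 (m(N) = -N*(-1)*(-4)/6 = -(-N)*(-4)/6 = -2*N/3)
(39 + m(-3))**2 = (39 - 2/3*(-3))**2 = (39 + 2)**2 = 41**2 = 1681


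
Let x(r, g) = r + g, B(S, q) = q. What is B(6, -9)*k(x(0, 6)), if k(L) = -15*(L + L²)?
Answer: 5670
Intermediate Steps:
x(r, g) = g + r
k(L) = -15*L - 15*L²
B(6, -9)*k(x(0, 6)) = -(-135)*(6 + 0)*(1 + (6 + 0)) = -(-135)*6*(1 + 6) = -(-135)*6*7 = -9*(-630) = 5670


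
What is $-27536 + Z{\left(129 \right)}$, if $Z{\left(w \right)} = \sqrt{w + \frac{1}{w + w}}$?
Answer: $-27536 + \frac{\sqrt{8587014}}{258} \approx -27525.0$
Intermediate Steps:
$Z{\left(w \right)} = \sqrt{w + \frac{1}{2 w}}$
$-27536 + Z{\left(129 \right)} = -27536 + \frac{\sqrt{\frac{2}{129} + 4 \cdot 129}}{2} = -27536 + \frac{\sqrt{2 \cdot \frac{1}{129} + 516}}{2} = -27536 + \frac{\sqrt{\frac{2}{129} + 516}}{2} = -27536 + \frac{\sqrt{\frac{66566}{129}}}{2} = -27536 + \frac{\frac{1}{129} \sqrt{8587014}}{2} = -27536 + \frac{\sqrt{8587014}}{258}$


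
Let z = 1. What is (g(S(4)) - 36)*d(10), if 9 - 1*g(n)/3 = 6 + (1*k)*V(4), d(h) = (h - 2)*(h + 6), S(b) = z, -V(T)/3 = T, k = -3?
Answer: -17280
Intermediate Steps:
V(T) = -3*T
S(b) = 1
d(h) = (-2 + h)*(6 + h)
g(n) = -99 (g(n) = 27 - 3*(6 + (1*(-3))*(-3*4)) = 27 - 3*(6 - 3*(-12)) = 27 - 3*(6 + 36) = 27 - 3*42 = 27 - 126 = -99)
(g(S(4)) - 36)*d(10) = (-99 - 36)*(-12 + 10**2 + 4*10) = -135*(-12 + 100 + 40) = -135*128 = -17280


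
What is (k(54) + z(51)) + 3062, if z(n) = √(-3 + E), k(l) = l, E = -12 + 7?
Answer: 3116 + 2*I*√2 ≈ 3116.0 + 2.8284*I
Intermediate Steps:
E = -5
z(n) = 2*I*√2 (z(n) = √(-3 - 5) = √(-8) = 2*I*√2)
(k(54) + z(51)) + 3062 = (54 + 2*I*√2) + 3062 = 3116 + 2*I*√2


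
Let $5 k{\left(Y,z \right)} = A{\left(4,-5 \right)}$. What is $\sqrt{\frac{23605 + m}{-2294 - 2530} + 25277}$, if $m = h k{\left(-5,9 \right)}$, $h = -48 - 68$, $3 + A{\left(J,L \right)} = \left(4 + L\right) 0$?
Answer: $\frac{\sqrt{408407120890}}{4020} \approx 158.97$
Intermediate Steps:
$A{\left(J,L \right)} = -3$ ($A{\left(J,L \right)} = -3 + \left(4 + L\right) 0 = -3 + 0 = -3$)
$k{\left(Y,z \right)} = - \frac{3}{5}$ ($k{\left(Y,z \right)} = \frac{1}{5} \left(-3\right) = - \frac{3}{5}$)
$h = -116$
$m = \frac{348}{5}$ ($m = \left(-116\right) \left(- \frac{3}{5}\right) = \frac{348}{5} \approx 69.6$)
$\sqrt{\frac{23605 + m}{-2294 - 2530} + 25277} = \sqrt{\frac{23605 + \frac{348}{5}}{-2294 - 2530} + 25277} = \sqrt{\frac{118373}{5 \left(-4824\right)} + 25277} = \sqrt{\frac{118373}{5} \left(- \frac{1}{4824}\right) + 25277} = \sqrt{- \frac{118373}{24120} + 25277} = \sqrt{\frac{609562867}{24120}} = \frac{\sqrt{408407120890}}{4020}$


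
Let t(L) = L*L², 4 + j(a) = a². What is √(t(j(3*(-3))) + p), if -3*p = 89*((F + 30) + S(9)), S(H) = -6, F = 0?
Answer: √455821 ≈ 675.15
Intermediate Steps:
j(a) = -4 + a²
t(L) = L³
p = -712 (p = -89*((0 + 30) - 6)/3 = -89*(30 - 6)/3 = -89*24/3 = -⅓*2136 = -712)
√(t(j(3*(-3))) + p) = √((-4 + (3*(-3))²)³ - 712) = √((-4 + (-9)²)³ - 712) = √((-4 + 81)³ - 712) = √(77³ - 712) = √(456533 - 712) = √455821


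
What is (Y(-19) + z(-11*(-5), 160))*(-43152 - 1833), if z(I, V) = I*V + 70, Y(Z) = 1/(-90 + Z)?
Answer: -43492802565/109 ≈ -3.9902e+8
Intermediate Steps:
z(I, V) = 70 + I*V
(Y(-19) + z(-11*(-5), 160))*(-43152 - 1833) = (1/(-90 - 19) + (70 - 11*(-5)*160))*(-43152 - 1833) = (1/(-109) + (70 + 55*160))*(-44985) = (-1/109 + (70 + 8800))*(-44985) = (-1/109 + 8870)*(-44985) = (966829/109)*(-44985) = -43492802565/109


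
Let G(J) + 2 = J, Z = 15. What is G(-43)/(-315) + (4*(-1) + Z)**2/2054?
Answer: 2901/14378 ≈ 0.20177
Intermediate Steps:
G(J) = -2 + J
G(-43)/(-315) + (4*(-1) + Z)**2/2054 = (-2 - 43)/(-315) + (4*(-1) + 15)**2/2054 = -45*(-1/315) + (-4 + 15)**2*(1/2054) = 1/7 + 11**2*(1/2054) = 1/7 + 121*(1/2054) = 1/7 + 121/2054 = 2901/14378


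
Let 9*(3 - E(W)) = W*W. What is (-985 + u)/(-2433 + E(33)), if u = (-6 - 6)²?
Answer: 841/2551 ≈ 0.32967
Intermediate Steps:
E(W) = 3 - W²/9 (E(W) = 3 - W*W/9 = 3 - W²/9)
u = 144 (u = (-12)² = 144)
(-985 + u)/(-2433 + E(33)) = (-985 + 144)/(-2433 + (3 - ⅑*33²)) = -841/(-2433 + (3 - ⅑*1089)) = -841/(-2433 + (3 - 121)) = -841/(-2433 - 118) = -841/(-2551) = -841*(-1/2551) = 841/2551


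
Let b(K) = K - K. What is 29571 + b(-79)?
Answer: 29571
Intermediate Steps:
b(K) = 0
29571 + b(-79) = 29571 + 0 = 29571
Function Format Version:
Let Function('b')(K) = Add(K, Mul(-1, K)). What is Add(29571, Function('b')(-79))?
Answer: 29571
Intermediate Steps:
Function('b')(K) = 0
Add(29571, Function('b')(-79)) = Add(29571, 0) = 29571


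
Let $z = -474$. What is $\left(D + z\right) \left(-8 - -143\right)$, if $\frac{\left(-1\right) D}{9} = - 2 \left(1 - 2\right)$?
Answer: $-66420$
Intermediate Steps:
$D = -18$ ($D = - 9 \left(- 2 \left(1 - 2\right)\right) = - 9 \left(\left(-2\right) \left(-1\right)\right) = \left(-9\right) 2 = -18$)
$\left(D + z\right) \left(-8 - -143\right) = \left(-18 - 474\right) \left(-8 - -143\right) = - 492 \left(-8 + 143\right) = \left(-492\right) 135 = -66420$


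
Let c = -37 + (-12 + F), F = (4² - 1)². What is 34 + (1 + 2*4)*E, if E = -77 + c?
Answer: 925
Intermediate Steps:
F = 225 (F = (16 - 1)² = 15² = 225)
c = 176 (c = -37 + (-12 + 225) = -37 + 213 = 176)
E = 99 (E = -77 + 176 = 99)
34 + (1 + 2*4)*E = 34 + (1 + 2*4)*99 = 34 + (1 + 8)*99 = 34 + 9*99 = 34 + 891 = 925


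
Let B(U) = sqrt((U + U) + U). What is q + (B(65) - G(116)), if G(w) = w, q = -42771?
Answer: -42887 + sqrt(195) ≈ -42873.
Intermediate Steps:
B(U) = sqrt(3)*sqrt(U) (B(U) = sqrt(2*U + U) = sqrt(3*U) = sqrt(3)*sqrt(U))
q + (B(65) - G(116)) = -42771 + (sqrt(3)*sqrt(65) - 1*116) = -42771 + (sqrt(195) - 116) = -42771 + (-116 + sqrt(195)) = -42887 + sqrt(195)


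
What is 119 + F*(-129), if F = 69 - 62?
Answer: -784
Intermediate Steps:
F = 7
119 + F*(-129) = 119 + 7*(-129) = 119 - 903 = -784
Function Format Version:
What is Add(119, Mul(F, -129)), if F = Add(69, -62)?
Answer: -784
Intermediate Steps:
F = 7
Add(119, Mul(F, -129)) = Add(119, Mul(7, -129)) = Add(119, -903) = -784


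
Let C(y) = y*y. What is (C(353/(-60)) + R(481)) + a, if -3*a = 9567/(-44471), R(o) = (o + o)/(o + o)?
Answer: 5713062839/160095600 ≈ 35.685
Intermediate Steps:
R(o) = 1 (R(o) = (2*o)/((2*o)) = (2*o)*(1/(2*o)) = 1)
a = 3189/44471 (a = -3189/(-44471) = -3189*(-1)/44471 = -⅓*(-9567/44471) = 3189/44471 ≈ 0.071710)
C(y) = y²
(C(353/(-60)) + R(481)) + a = ((353/(-60))² + 1) + 3189/44471 = ((353*(-1/60))² + 1) + 3189/44471 = ((-353/60)² + 1) + 3189/44471 = (124609/3600 + 1) + 3189/44471 = 128209/3600 + 3189/44471 = 5713062839/160095600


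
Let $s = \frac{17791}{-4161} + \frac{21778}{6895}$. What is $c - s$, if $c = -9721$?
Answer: $- \frac{278864362808}{28690095} \approx -9719.9$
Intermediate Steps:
$s = - \frac{32050687}{28690095}$ ($s = 17791 \left(- \frac{1}{4161}\right) + 21778 \cdot \frac{1}{6895} = - \frac{17791}{4161} + \frac{21778}{6895} = - \frac{32050687}{28690095} \approx -1.1171$)
$c - s = -9721 - - \frac{32050687}{28690095} = -9721 + \frac{32050687}{28690095} = - \frac{278864362808}{28690095}$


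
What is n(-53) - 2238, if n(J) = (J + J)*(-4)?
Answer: -1814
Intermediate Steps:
n(J) = -8*J (n(J) = (2*J)*(-4) = -8*J)
n(-53) - 2238 = -8*(-53) - 2238 = 424 - 2238 = -1814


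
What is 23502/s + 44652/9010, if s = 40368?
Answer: 167855413/30309640 ≈ 5.5380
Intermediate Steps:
23502/s + 44652/9010 = 23502/40368 + 44652/9010 = 23502*(1/40368) + 44652*(1/9010) = 3917/6728 + 22326/4505 = 167855413/30309640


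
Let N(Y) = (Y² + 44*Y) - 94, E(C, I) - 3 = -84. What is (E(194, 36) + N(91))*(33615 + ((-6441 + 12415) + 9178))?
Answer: 590568370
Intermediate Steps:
E(C, I) = -81 (E(C, I) = 3 - 84 = -81)
N(Y) = -94 + Y² + 44*Y
(E(194, 36) + N(91))*(33615 + ((-6441 + 12415) + 9178)) = (-81 + (-94 + 91² + 44*91))*(33615 + ((-6441 + 12415) + 9178)) = (-81 + (-94 + 8281 + 4004))*(33615 + (5974 + 9178)) = (-81 + 12191)*(33615 + 15152) = 12110*48767 = 590568370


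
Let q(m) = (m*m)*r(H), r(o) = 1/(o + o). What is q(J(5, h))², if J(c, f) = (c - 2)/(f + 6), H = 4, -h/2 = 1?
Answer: 81/16384 ≈ 0.0049438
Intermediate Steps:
h = -2 (h = -2*1 = -2)
J(c, f) = (-2 + c)/(6 + f)
r(o) = 1/(2*o)
q(m) = m²/8 (q(m) = (m*m)*((½)/4) = m²*((½)*(¼)) = m²*(⅛) = m²/8)
q(J(5, h))² = (((-2 + 5)/(6 - 2))²/8)² = ((3/4)²/8)² = (((¼)*3)²/8)² = ((¾)²/8)² = ((⅛)*(9/16))² = (9/128)² = 81/16384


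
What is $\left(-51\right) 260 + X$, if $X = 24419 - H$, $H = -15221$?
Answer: $26380$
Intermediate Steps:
$X = 39640$ ($X = 24419 - -15221 = 24419 + 15221 = 39640$)
$\left(-51\right) 260 + X = \left(-51\right) 260 + 39640 = -13260 + 39640 = 26380$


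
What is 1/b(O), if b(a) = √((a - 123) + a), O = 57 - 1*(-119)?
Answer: √229/229 ≈ 0.066082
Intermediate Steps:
O = 176 (O = 57 + 119 = 176)
b(a) = √(-123 + 2*a) (b(a) = √((-123 + a) + a) = √(-123 + 2*a))
1/b(O) = 1/(√(-123 + 2*176)) = 1/(√(-123 + 352)) = 1/(√229) = √229/229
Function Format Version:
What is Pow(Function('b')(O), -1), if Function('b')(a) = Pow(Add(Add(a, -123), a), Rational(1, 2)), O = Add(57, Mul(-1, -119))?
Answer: Mul(Rational(1, 229), Pow(229, Rational(1, 2))) ≈ 0.066082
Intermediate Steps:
O = 176 (O = Add(57, 119) = 176)
Function('b')(a) = Pow(Add(-123, Mul(2, a)), Rational(1, 2)) (Function('b')(a) = Pow(Add(Add(-123, a), a), Rational(1, 2)) = Pow(Add(-123, Mul(2, a)), Rational(1, 2)))
Pow(Function('b')(O), -1) = Pow(Pow(Add(-123, Mul(2, 176)), Rational(1, 2)), -1) = Pow(Pow(Add(-123, 352), Rational(1, 2)), -1) = Pow(Pow(229, Rational(1, 2)), -1) = Mul(Rational(1, 229), Pow(229, Rational(1, 2)))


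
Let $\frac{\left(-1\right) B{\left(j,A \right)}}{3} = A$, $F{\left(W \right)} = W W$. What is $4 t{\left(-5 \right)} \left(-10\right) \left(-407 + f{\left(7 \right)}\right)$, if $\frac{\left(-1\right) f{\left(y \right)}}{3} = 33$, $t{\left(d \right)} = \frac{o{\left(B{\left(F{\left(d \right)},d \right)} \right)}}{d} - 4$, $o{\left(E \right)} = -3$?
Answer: $-68816$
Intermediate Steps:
$F{\left(W \right)} = W^{2}$
$B{\left(j,A \right)} = - 3 A$
$t{\left(d \right)} = -4 - \frac{3}{d}$ ($t{\left(d \right)} = - \frac{3}{d} - 4 = -4 - \frac{3}{d}$)
$f{\left(y \right)} = -99$ ($f{\left(y \right)} = \left(-3\right) 33 = -99$)
$4 t{\left(-5 \right)} \left(-10\right) \left(-407 + f{\left(7 \right)}\right) = 4 \left(-4 - \frac{3}{-5}\right) \left(-10\right) \left(-407 - 99\right) = 4 \left(-4 - - \frac{3}{5}\right) \left(-10\right) \left(-506\right) = 4 \left(-4 + \frac{3}{5}\right) \left(-10\right) \left(-506\right) = 4 \left(- \frac{17}{5}\right) \left(-10\right) \left(-506\right) = \left(- \frac{68}{5}\right) \left(-10\right) \left(-506\right) = 136 \left(-506\right) = -68816$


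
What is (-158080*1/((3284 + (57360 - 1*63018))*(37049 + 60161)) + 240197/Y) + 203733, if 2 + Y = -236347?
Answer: 555615875902125236/2727190222623 ≈ 2.0373e+5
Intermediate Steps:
Y = -236349 (Y = -2 - 236347 = -236349)
(-158080*1/((3284 + (57360 - 1*63018))*(37049 + 60161)) + 240197/Y) + 203733 = (-158080*1/((3284 + (57360 - 1*63018))*(37049 + 60161)) + 240197/(-236349)) + 203733 = (-158080*1/(97210*(3284 + (57360 - 63018))) + 240197*(-1/236349)) + 203733 = (-158080*1/(97210*(3284 - 5658)) - 240197/236349) + 203733 = (-158080/((-2374*97210)) - 240197/236349) + 203733 = (-158080/(-230776540) - 240197/236349) + 203733 = (-158080*(-1/230776540) - 240197/236349) + 203733 = (7904/11538827 - 240197/236349) + 203733 = -2769723526423/2727190222623 + 203733 = 555615875902125236/2727190222623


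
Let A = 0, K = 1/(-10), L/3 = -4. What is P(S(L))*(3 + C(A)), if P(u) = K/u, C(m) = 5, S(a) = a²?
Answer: -1/180 ≈ -0.0055556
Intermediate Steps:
L = -12 (L = 3*(-4) = -12)
K = -⅒ (K = 1*(-⅒) = -⅒ ≈ -0.10000)
P(u) = -1/(10*u)
P(S(L))*(3 + C(A)) = (-1/(10*((-12)²)))*(3 + 5) = -⅒/144*8 = -⅒*1/144*8 = -1/1440*8 = -1/180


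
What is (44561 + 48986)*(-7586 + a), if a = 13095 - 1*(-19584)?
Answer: 2347374871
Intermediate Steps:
a = 32679 (a = 13095 + 19584 = 32679)
(44561 + 48986)*(-7586 + a) = (44561 + 48986)*(-7586 + 32679) = 93547*25093 = 2347374871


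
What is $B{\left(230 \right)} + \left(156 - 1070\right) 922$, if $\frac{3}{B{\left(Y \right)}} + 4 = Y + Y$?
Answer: $- \frac{128091615}{152} \approx -8.4271 \cdot 10^{5}$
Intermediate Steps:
$B{\left(Y \right)} = \frac{3}{-4 + 2 Y}$ ($B{\left(Y \right)} = \frac{3}{-4 + \left(Y + Y\right)} = \frac{3}{-4 + 2 Y}$)
$B{\left(230 \right)} + \left(156 - 1070\right) 922 = \frac{3}{2 \left(-2 + 230\right)} + \left(156 - 1070\right) 922 = \frac{3}{2 \cdot 228} - 842708 = \frac{3}{2} \cdot \frac{1}{228} - 842708 = \frac{1}{152} - 842708 = - \frac{128091615}{152}$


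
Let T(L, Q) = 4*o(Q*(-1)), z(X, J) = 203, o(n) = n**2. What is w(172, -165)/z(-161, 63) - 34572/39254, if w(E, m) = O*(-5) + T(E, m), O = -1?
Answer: 2133969377/3984281 ≈ 535.60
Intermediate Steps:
T(L, Q) = 4*Q**2 (T(L, Q) = 4*(Q*(-1))**2 = 4*(-Q)**2 = 4*Q**2)
w(E, m) = 5 + 4*m**2 (w(E, m) = -1*(-5) + 4*m**2 = 5 + 4*m**2)
w(172, -165)/z(-161, 63) - 34572/39254 = (5 + 4*(-165)**2)/203 - 34572/39254 = (5 + 4*27225)*(1/203) - 34572*1/39254 = (5 + 108900)*(1/203) - 17286/19627 = 108905*(1/203) - 17286/19627 = 108905/203 - 17286/19627 = 2133969377/3984281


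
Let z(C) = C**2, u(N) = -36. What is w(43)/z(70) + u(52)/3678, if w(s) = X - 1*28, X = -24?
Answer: -15319/750925 ≈ -0.020400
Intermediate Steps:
w(s) = -52 (w(s) = -24 - 1*28 = -24 - 28 = -52)
w(43)/z(70) + u(52)/3678 = -52/(70**2) - 36/3678 = -52/4900 - 36*1/3678 = -52*1/4900 - 6/613 = -13/1225 - 6/613 = -15319/750925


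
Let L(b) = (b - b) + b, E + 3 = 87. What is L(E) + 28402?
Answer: 28486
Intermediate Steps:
E = 84 (E = -3 + 87 = 84)
L(b) = b (L(b) = 0 + b = b)
L(E) + 28402 = 84 + 28402 = 28486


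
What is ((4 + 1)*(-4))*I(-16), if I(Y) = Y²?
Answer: -5120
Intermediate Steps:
((4 + 1)*(-4))*I(-16) = ((4 + 1)*(-4))*(-16)² = (5*(-4))*256 = -20*256 = -5120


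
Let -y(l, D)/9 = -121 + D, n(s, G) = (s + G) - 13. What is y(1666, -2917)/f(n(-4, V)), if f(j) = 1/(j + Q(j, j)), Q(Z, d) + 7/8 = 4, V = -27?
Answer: -4470417/4 ≈ -1.1176e+6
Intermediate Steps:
Q(Z, d) = 25/8 (Q(Z, d) = -7/8 + 4 = 25/8)
n(s, G) = -13 + G + s (n(s, G) = (G + s) - 13 = -13 + G + s)
f(j) = 1/(25/8 + j) (f(j) = 1/(j + 25/8) = 1/(25/8 + j))
y(l, D) = 1089 - 9*D (y(l, D) = -9*(-121 + D) = 1089 - 9*D)
y(1666, -2917)/f(n(-4, V)) = (1089 - 9*(-2917))/((8/(25 + 8*(-13 - 27 - 4)))) = (1089 + 26253)/((8/(25 + 8*(-44)))) = 27342/((8/(25 - 352))) = 27342/((8/(-327))) = 27342/((8*(-1/327))) = 27342/(-8/327) = 27342*(-327/8) = -4470417/4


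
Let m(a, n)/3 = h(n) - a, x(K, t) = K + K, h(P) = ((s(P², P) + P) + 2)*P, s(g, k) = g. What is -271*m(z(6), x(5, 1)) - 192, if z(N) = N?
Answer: -905874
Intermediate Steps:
h(P) = P*(2 + P + P²) (h(P) = ((P² + P) + 2)*P = ((P + P²) + 2)*P = (2 + P + P²)*P = P*(2 + P + P²))
x(K, t) = 2*K
m(a, n) = -3*a + 3*n*(2 + n + n²) (m(a, n) = 3*(n*(2 + n + n²) - a) = 3*(-a + n*(2 + n + n²)) = -3*a + 3*n*(2 + n + n²))
-271*m(z(6), x(5, 1)) - 192 = -271*(-3*6 + 3*(2*5)*(2 + 2*5 + (2*5)²)) - 192 = -271*(-18 + 3*10*(2 + 10 + 10²)) - 192 = -271*(-18 + 3*10*(2 + 10 + 100)) - 192 = -271*(-18 + 3*10*112) - 192 = -271*(-18 + 3360) - 192 = -271*3342 - 192 = -905682 - 192 = -905874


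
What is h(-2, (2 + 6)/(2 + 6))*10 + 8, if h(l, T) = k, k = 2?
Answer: 28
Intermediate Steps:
h(l, T) = 2
h(-2, (2 + 6)/(2 + 6))*10 + 8 = 2*10 + 8 = 20 + 8 = 28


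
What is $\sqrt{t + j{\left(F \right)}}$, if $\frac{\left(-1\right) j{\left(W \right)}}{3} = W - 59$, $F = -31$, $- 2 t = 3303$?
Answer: $\frac{3 i \sqrt{614}}{2} \approx 37.169 i$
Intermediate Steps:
$t = - \frac{3303}{2}$ ($t = \left(- \frac{1}{2}\right) 3303 = - \frac{3303}{2} \approx -1651.5$)
$j{\left(W \right)} = 177 - 3 W$ ($j{\left(W \right)} = - 3 \left(W - 59\right) = - 3 \left(-59 + W\right) = 177 - 3 W$)
$\sqrt{t + j{\left(F \right)}} = \sqrt{- \frac{3303}{2} + \left(177 - -93\right)} = \sqrt{- \frac{3303}{2} + \left(177 + 93\right)} = \sqrt{- \frac{3303}{2} + 270} = \sqrt{- \frac{2763}{2}} = \frac{3 i \sqrt{614}}{2}$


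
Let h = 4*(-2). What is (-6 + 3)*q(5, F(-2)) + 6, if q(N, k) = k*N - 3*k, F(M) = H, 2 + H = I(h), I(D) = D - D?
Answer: 18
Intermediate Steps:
h = -8
I(D) = 0
H = -2 (H = -2 + 0 = -2)
F(M) = -2
q(N, k) = -3*k + N*k (q(N, k) = N*k - 3*k = -3*k + N*k)
(-6 + 3)*q(5, F(-2)) + 6 = (-6 + 3)*(-2*(-3 + 5)) + 6 = -(-6)*2 + 6 = -3*(-4) + 6 = 12 + 6 = 18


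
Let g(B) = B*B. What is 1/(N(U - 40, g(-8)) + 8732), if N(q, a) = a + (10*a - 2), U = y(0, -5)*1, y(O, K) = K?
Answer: 1/9434 ≈ 0.00010600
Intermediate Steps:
g(B) = B²
U = -5 (U = -5*1 = -5)
N(q, a) = -2 + 11*a (N(q, a) = a + (-2 + 10*a) = -2 + 11*a)
1/(N(U - 40, g(-8)) + 8732) = 1/((-2 + 11*(-8)²) + 8732) = 1/((-2 + 11*64) + 8732) = 1/((-2 + 704) + 8732) = 1/(702 + 8732) = 1/9434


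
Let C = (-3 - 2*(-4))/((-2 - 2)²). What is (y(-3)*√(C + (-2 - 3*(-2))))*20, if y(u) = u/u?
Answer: 5*√69 ≈ 41.533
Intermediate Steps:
y(u) = 1
C = 5/16 (C = (-3 + 8)/((-4)²) = 5/16 ≈ 0.31250)
(y(-3)*√(C + (-2 - 3*(-2))))*20 = (1*√(5/16 + (-2 - 3*(-2))))*20 = (1*√(5/16 + (-2 + 6)))*20 = (1*√(5/16 + 4))*20 = (1*√(69/16))*20 = (1*(√69/4))*20 = (√69/4)*20 = 5*√69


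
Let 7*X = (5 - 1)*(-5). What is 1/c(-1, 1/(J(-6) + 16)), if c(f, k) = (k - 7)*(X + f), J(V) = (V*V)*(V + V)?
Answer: 2912/78651 ≈ 0.037024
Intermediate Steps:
X = -20/7 (X = ((5 - 1)*(-5))/7 = (4*(-5))/7 = (⅐)*(-20) = -20/7 ≈ -2.8571)
J(V) = 2*V³ (J(V) = V²*(2*V) = 2*V³)
c(f, k) = (-7 + k)*(-20/7 + f) (c(f, k) = (k - 7)*(-20/7 + f) = (-7 + k)*(-20/7 + f))
1/c(-1, 1/(J(-6) + 16)) = 1/(20 - 7*(-1) - 20/(7*(2*(-6)³ + 16)) - 1/(2*(-6)³ + 16)) = 1/(20 + 7 - 20/(7*(2*(-216) + 16)) - 1/(2*(-216) + 16)) = 1/(20 + 7 - 20/(7*(-432 + 16)) - 1/(-432 + 16)) = 1/(20 + 7 - 20/7/(-416) - 1/(-416)) = 1/(20 + 7 - 20/7*(-1/416) - 1*(-1/416)) = 1/(20 + 7 + 5/728 + 1/416) = 1/(78651/2912) = 2912/78651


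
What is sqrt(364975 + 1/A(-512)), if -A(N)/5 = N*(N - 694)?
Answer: sqrt(377481087359665)/32160 ≈ 604.13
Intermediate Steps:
A(N) = -5*N*(-694 + N) (A(N) = -5*N*(N - 694) = -5*N*(-694 + N))
sqrt(364975 + 1/A(-512)) = sqrt(364975 + 1/(5*(-512)*(694 - 1*(-512)))) = sqrt(364975 + 1/(5*(-512)*(694 + 512))) = sqrt(364975 + 1/(5*(-512)*1206)) = sqrt(364975 + 1/(-3087360)) = sqrt(364975 - 1/3087360) = sqrt(1126809215999/3087360) = sqrt(377481087359665)/32160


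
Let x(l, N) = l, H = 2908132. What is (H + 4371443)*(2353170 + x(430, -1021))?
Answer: 17133207720000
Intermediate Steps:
(H + 4371443)*(2353170 + x(430, -1021)) = (2908132 + 4371443)*(2353170 + 430) = 7279575*2353600 = 17133207720000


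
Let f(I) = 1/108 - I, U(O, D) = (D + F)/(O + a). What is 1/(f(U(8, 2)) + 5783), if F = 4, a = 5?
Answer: 1404/8118697 ≈ 0.00017293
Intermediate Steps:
U(O, D) = (4 + D)/(5 + O) (U(O, D) = (D + 4)/(O + 5) = (4 + D)/(5 + O))
f(I) = 1/108 - I
1/(f(U(8, 2)) + 5783) = 1/((1/108 - (4 + 2)/(5 + 8)) + 5783) = 1/((1/108 - 6/13) + 5783) = 1/(-635/1404 + 5783) = 1/(8118697/1404) = 1404/8118697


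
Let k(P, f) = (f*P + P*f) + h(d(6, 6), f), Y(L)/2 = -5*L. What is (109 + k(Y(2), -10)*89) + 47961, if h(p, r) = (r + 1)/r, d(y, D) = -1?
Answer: 837501/10 ≈ 83750.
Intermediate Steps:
Y(L) = -10*L (Y(L) = 2*(-5*L) = -10*L)
h(p, r) = (1 + r)/r
k(P, f) = (1 + f)/f + 2*P*f (k(P, f) = (f*P + P*f) + (1 + f)/f = (P*f + P*f) + (1 + f)/f = 2*P*f + (1 + f)/f = (1 + f)/f + 2*P*f)
(109 + k(Y(2), -10)*89) + 47961 = (109 + (1 + 1/(-10) + 2*(-10*2)*(-10))*89) + 47961 = (109 + (1 - ⅒ + 2*(-20)*(-10))*89) + 47961 = (109 + (1 - ⅒ + 400)*89) + 47961 = (109 + (4009/10)*89) + 47961 = (109 + 356801/10) + 47961 = 357891/10 + 47961 = 837501/10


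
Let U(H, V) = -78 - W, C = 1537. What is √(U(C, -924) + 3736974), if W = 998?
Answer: √3735898 ≈ 1932.8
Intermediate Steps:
U(H, V) = -1076 (U(H, V) = -78 - 1*998 = -78 - 998 = -1076)
√(U(C, -924) + 3736974) = √(-1076 + 3736974) = √3735898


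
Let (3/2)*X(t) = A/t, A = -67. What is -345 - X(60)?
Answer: -30983/90 ≈ -344.26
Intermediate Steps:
X(t) = -134/(3*t) (X(t) = 2*(-67/t)/3 = -134/(3*t))
-345 - X(60) = -345 - (-134)/(3*60) = -345 - 1*(-67/90) = -345 + 67/90 = -30983/90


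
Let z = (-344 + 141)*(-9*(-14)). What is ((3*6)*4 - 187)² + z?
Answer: -12353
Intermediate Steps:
z = -25578 (z = -203*126 = -25578)
((3*6)*4 - 187)² + z = ((3*6)*4 - 187)² - 25578 = (18*4 - 187)² - 25578 = (72 - 187)² - 25578 = (-115)² - 25578 = 13225 - 25578 = -12353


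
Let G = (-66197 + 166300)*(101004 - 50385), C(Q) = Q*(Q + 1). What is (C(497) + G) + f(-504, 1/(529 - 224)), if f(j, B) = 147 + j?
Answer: 5067360906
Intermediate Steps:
C(Q) = Q*(1 + Q)
G = 5067113757 (G = 100103*50619 = 5067113757)
(C(497) + G) + f(-504, 1/(529 - 224)) = (497*(1 + 497) + 5067113757) + (147 - 504) = (497*498 + 5067113757) - 357 = (247506 + 5067113757) - 357 = 5067361263 - 357 = 5067360906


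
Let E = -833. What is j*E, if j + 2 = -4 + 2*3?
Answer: 0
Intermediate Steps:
j = 0 (j = -2 + (-4 + 2*3) = -2 + (-4 + 6) = -2 + 2 = 0)
j*E = 0*(-833) = 0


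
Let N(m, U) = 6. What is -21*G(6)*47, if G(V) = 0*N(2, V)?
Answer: 0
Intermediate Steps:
G(V) = 0 (G(V) = 0*6 = 0)
-21*G(6)*47 = -21*0*47 = 0*47 = 0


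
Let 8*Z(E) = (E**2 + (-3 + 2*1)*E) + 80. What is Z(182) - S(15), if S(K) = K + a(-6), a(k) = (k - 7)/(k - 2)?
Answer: 32889/8 ≈ 4111.1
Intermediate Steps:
a(k) = (-7 + k)/(-2 + k)
S(K) = 13/8 + K (S(K) = K + (-7 - 6)/(-2 - 6) = K - 13/(-8) = K - 1/8*(-13) = K + 13/8 = 13/8 + K)
Z(E) = 10 - E/8 + E**2/8 (Z(E) = ((E**2 + (-3 + 2*1)*E) + 80)/8 = ((E**2 + (-3 + 2)*E) + 80)/8 = ((E**2 - E) + 80)/8 = (80 + E**2 - E)/8 = 10 - E/8 + E**2/8)
Z(182) - S(15) = (10 - 1/8*182 + (1/8)*182**2) - (13/8 + 15) = (10 - 91/4 + (1/8)*33124) - 1*133/8 = (10 - 91/4 + 8281/2) - 133/8 = 16511/4 - 133/8 = 32889/8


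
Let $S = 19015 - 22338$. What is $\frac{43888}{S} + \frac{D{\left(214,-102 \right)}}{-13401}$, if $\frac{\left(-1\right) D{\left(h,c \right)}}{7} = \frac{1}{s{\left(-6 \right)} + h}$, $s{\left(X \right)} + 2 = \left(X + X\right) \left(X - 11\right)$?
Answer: $- \frac{244667501347}{18525113568} \approx -13.207$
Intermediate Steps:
$S = -3323$ ($S = 19015 - 22338 = -3323$)
$s{\left(X \right)} = -2 + 2 X \left(-11 + X\right)$ ($s{\left(X \right)} = -2 + \left(X + X\right) \left(X - 11\right) = -2 + 2 X \left(-11 + X\right)$)
$D{\left(h,c \right)} = - \frac{7}{202 + h}$ ($D{\left(h,c \right)} = - \frac{7}{\left(-2 - -132 + 2 \left(-6\right)^{2}\right) + h} = - \frac{7}{\left(-2 + 132 + 2 \cdot 36\right) + h} = - \frac{7}{\left(-2 + 132 + 72\right) + h} = - \frac{7}{202 + h}$)
$\frac{43888}{S} + \frac{D{\left(214,-102 \right)}}{-13401} = \frac{43888}{-3323} + \frac{\left(-7\right) \frac{1}{202 + 214}}{-13401} = 43888 \left(- \frac{1}{3323}\right) + - \frac{7}{416} \left(- \frac{1}{13401}\right) = - \frac{43888}{3323} + \left(-7\right) \frac{1}{416} \left(- \frac{1}{13401}\right) = - \frac{43888}{3323} - - \frac{7}{5574816} = - \frac{43888}{3323} + \frac{7}{5574816} = - \frac{244667501347}{18525113568}$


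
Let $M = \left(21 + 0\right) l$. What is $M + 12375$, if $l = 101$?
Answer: $14496$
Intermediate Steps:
$M = 2121$ ($M = \left(21 + 0\right) 101 = 21 \cdot 101 = 2121$)
$M + 12375 = 2121 + 12375 = 14496$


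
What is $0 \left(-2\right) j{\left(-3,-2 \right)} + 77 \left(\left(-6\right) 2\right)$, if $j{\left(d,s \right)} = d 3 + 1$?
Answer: $-924$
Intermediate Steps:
$j{\left(d,s \right)} = 1 + 3 d$ ($j{\left(d,s \right)} = 3 d + 1 = 1 + 3 d$)
$0 \left(-2\right) j{\left(-3,-2 \right)} + 77 \left(\left(-6\right) 2\right) = 0 \left(-2\right) \left(1 + 3 \left(-3\right)\right) + 77 \left(\left(-6\right) 2\right) = 0 \left(1 - 9\right) + 77 \left(-12\right) = 0 \left(-8\right) - 924 = 0 - 924 = -924$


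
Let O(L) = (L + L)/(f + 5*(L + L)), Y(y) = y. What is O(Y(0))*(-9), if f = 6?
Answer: 0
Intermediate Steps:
O(L) = 2*L/(6 + 10*L) (O(L) = (L + L)/(6 + 5*(L + L)) = (2*L)/(6 + 5*(2*L)) = (2*L)/(6 + 10*L) = 2*L/(6 + 10*L))
O(Y(0))*(-9) = (0/(3 + 5*0))*(-9) = (0/(3 + 0))*(-9) = (0/3)*(-9) = (0*(⅓))*(-9) = 0*(-9) = 0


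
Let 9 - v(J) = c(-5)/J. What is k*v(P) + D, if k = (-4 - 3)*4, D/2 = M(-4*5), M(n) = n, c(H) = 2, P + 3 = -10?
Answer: -3852/13 ≈ -296.31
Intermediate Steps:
P = -13 (P = -3 - 10 = -13)
v(J) = 9 - 2/J
D = -40 (D = 2*(-4*5) = 2*(-20) = -40)
k = -28 (k = -7*4 = -28)
k*v(P) + D = -28*(9 - 2/(-13)) - 40 = -28*(9 - 2*(-1/13)) - 40 = -28*(9 + 2/13) - 40 = -28*119/13 - 40 = -3332/13 - 40 = -3852/13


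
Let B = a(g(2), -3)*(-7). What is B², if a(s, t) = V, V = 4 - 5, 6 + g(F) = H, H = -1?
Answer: 49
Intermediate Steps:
g(F) = -7 (g(F) = -6 - 1 = -7)
V = -1
a(s, t) = -1
B = 7 (B = -1*(-7) = 7)
B² = 7² = 49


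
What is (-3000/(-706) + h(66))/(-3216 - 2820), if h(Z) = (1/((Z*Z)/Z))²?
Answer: -6534353/9281364048 ≈ -0.00070403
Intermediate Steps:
h(Z) = Z⁻² (h(Z) = (1/(Z²/Z))² = (1/Z)² = Z⁻²)
(-3000/(-706) + h(66))/(-3216 - 2820) = (-3000/(-706) + 66⁻²)/(-3216 - 2820) = (-3000*(-1/706) + 1/4356)/(-6036) = (1500/353 + 1/4356)*(-1/6036) = (6534353/1537668)*(-1/6036) = -6534353/9281364048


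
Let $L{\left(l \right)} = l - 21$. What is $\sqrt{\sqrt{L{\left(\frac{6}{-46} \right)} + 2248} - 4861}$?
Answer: $\frac{\sqrt{-2571469 + 23 \sqrt{1178014}}}{23} \approx 69.382 i$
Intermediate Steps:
$L{\left(l \right)} = -21 + l$
$\sqrt{\sqrt{L{\left(\frac{6}{-46} \right)} + 2248} - 4861} = \sqrt{\sqrt{\left(-21 + \frac{6}{-46}\right) + 2248} - 4861} = \sqrt{\sqrt{\left(-21 + 6 \left(- \frac{1}{46}\right)\right) + 2248} - 4861} = \sqrt{\sqrt{\left(-21 - \frac{3}{23}\right) + 2248} - 4861} = \sqrt{\sqrt{- \frac{486}{23} + 2248} - 4861} = \sqrt{\sqrt{\frac{51218}{23}} - 4861} = \sqrt{\frac{\sqrt{1178014}}{23} - 4861} = \sqrt{-4861 + \frac{\sqrt{1178014}}{23}}$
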